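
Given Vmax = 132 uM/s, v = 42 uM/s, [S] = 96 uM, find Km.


Km = [S] * (Vmax - v) / v
Km = 96 * (132 - 42) / 42
Km = 205.7143 uM

205.7143 uM


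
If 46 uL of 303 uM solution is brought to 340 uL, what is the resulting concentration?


C2 = C1 * V1 / V2
C2 = 303 * 46 / 340
C2 = 40.9941 uM

40.9941 uM


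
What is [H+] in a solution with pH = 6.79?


[H+] = 10^(-pH)
[H+] = 10^(-6.79)
[H+] = 1.622e-07 M

1.622e-07 M


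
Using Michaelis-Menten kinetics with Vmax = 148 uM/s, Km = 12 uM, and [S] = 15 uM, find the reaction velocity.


v = Vmax * [S] / (Km + [S])
v = 148 * 15 / (12 + 15)
v = 82.2222 uM/s

82.2222 uM/s


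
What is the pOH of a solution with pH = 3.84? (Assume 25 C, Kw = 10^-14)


pOH = 14 - pH
pOH = 14 - 3.84
pOH = 10.16

10.16


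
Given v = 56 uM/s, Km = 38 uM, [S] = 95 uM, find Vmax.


Vmax = v * (Km + [S]) / [S]
Vmax = 56 * (38 + 95) / 95
Vmax = 78.4 uM/s

78.4 uM/s


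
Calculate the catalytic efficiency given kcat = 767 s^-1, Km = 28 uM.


Catalytic efficiency = kcat / Km
= 767 / 28
= 27.3929 uM^-1*s^-1

27.3929 uM^-1*s^-1


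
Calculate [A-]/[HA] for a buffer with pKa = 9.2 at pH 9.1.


[A-]/[HA] = 10^(pH - pKa)
= 10^(9.1 - 9.2)
= 0.7943

0.7943


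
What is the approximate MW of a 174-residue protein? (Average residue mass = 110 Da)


MW = n_residues * 110 Da
MW = 174 * 110
MW = 19140 Da

19140 Da


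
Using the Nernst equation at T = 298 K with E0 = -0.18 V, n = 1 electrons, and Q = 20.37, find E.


E = E0 - (RT/nF) * ln(Q)
E = -0.18 - (8.314 * 298 / (1 * 96485)) * ln(20.37)
E = -0.2574 V

-0.2574 V


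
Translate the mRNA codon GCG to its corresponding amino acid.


Standard genetic code lookup.
Codon GCG -> Ala

Ala


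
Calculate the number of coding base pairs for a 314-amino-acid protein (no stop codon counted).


Each amino acid = 1 codon = 3 bp
bp = 314 * 3 = 942 bp

942 bp


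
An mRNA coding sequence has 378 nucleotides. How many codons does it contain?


codons = nucleotides / 3
codons = 378 / 3 = 126

126


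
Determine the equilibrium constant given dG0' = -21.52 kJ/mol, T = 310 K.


Keq = exp(-dG0 * 1000 / (R * T))
Keq = exp(-(-21.52) * 1000 / (8.314 * 310))
Keq = 4228.886

4228.886


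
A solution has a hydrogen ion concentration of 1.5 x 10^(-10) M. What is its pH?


pH = -log10([H+])
pH = -log10(1.5 x 10^(-10))
pH = 9.8239

9.8239


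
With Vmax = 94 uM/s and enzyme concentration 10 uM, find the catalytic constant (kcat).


kcat = Vmax / [E]t
kcat = 94 / 10
kcat = 9.4 s^-1

9.4 s^-1


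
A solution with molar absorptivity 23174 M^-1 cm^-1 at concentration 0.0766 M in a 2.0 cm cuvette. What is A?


A = epsilon * c * l
A = 23174 * 0.0766 * 2.0
A = 3550.2568

3550.2568


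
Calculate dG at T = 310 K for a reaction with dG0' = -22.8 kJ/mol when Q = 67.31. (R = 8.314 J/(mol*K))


dG = dG0' + RT * ln(Q) / 1000
dG = -22.8 + 8.314 * 310 * ln(67.31) / 1000
dG = -11.9512 kJ/mol

-11.9512 kJ/mol


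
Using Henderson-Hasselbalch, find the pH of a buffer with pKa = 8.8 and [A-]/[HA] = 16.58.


pH = pKa + log10([A-]/[HA])
pH = 8.8 + log10(16.58)
pH = 10.0196

10.0196


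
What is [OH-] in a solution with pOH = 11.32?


[OH-] = 10^(-pOH)
[OH-] = 10^(-11.32)
[OH-] = 4.786e-12 M

4.786e-12 M


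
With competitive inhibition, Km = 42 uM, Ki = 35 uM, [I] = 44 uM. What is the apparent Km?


Km_app = Km * (1 + [I]/Ki)
Km_app = 42 * (1 + 44/35)
Km_app = 94.8 uM

94.8 uM


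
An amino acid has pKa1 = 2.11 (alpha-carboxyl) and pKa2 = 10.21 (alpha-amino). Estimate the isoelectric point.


pI = (pKa1 + pKa2) / 2
pI = (2.11 + 10.21) / 2
pI = 6.16

6.16


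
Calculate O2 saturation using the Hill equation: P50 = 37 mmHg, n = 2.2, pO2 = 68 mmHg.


Y = pO2^n / (P50^n + pO2^n)
Y = 68^2.2 / (37^2.2 + 68^2.2)
Y = 79.23%

79.23%


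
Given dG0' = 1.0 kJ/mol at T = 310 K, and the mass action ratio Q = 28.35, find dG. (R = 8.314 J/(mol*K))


dG = dG0' + RT * ln(Q) / 1000
dG = 1.0 + 8.314 * 310 * ln(28.35) / 1000
dG = 9.6202 kJ/mol

9.6202 kJ/mol


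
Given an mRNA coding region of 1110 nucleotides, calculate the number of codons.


codons = nucleotides / 3
codons = 1110 / 3 = 370

370


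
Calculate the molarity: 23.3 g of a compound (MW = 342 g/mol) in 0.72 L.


C = (mass / MW) / volume
C = (23.3 / 342) / 0.72
C = 0.0946 M

0.0946 M


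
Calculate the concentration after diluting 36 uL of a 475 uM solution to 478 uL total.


C2 = C1 * V1 / V2
C2 = 475 * 36 / 478
C2 = 35.7741 uM

35.7741 uM


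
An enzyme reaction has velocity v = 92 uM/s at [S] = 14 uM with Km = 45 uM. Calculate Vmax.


Vmax = v * (Km + [S]) / [S]
Vmax = 92 * (45 + 14) / 14
Vmax = 387.7143 uM/s

387.7143 uM/s


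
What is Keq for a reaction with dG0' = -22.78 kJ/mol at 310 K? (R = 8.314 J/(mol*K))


Keq = exp(-dG0 * 1000 / (R * T))
Keq = exp(-(-22.78) * 1000 / (8.314 * 310))
Keq = 6895.1255

6895.1255


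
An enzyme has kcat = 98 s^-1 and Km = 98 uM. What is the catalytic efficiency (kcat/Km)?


Catalytic efficiency = kcat / Km
= 98 / 98
= 1.0 uM^-1*s^-1

1.0 uM^-1*s^-1


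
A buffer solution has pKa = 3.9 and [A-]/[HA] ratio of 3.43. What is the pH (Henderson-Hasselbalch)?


pH = pKa + log10([A-]/[HA])
pH = 3.9 + log10(3.43)
pH = 4.4353

4.4353


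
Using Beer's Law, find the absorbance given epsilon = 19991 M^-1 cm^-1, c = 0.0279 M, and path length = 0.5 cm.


A = epsilon * c * l
A = 19991 * 0.0279 * 0.5
A = 278.8745

278.8745


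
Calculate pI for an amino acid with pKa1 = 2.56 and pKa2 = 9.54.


pI = (pKa1 + pKa2) / 2
pI = (2.56 + 9.54) / 2
pI = 6.05

6.05


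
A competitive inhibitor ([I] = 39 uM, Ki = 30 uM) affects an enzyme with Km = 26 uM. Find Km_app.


Km_app = Km * (1 + [I]/Ki)
Km_app = 26 * (1 + 39/30)
Km_app = 59.8 uM

59.8 uM


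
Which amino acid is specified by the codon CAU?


Standard genetic code lookup.
Codon CAU -> His

His


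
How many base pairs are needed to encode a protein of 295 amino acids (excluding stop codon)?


Each amino acid = 1 codon = 3 bp
bp = 295 * 3 = 885 bp

885 bp


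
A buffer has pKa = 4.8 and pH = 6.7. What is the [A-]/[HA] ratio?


[A-]/[HA] = 10^(pH - pKa)
= 10^(6.7 - 4.8)
= 79.4328

79.4328


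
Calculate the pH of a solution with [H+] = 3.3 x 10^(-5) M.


pH = -log10([H+])
pH = -log10(3.3 x 10^(-5))
pH = 4.4815

4.4815


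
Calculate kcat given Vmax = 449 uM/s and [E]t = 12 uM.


kcat = Vmax / [E]t
kcat = 449 / 12
kcat = 37.4167 s^-1

37.4167 s^-1


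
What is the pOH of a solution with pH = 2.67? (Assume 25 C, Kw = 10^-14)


pOH = 14 - pH
pOH = 14 - 2.67
pOH = 11.33

11.33


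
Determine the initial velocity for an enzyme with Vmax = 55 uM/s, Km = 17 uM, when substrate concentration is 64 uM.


v = Vmax * [S] / (Km + [S])
v = 55 * 64 / (17 + 64)
v = 43.4568 uM/s

43.4568 uM/s


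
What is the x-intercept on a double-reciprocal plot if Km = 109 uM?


x-intercept = -1/Km
= -1/109
= -0.0092 1/uM

-0.0092 1/uM


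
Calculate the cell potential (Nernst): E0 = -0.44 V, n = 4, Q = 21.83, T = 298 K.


E = E0 - (RT/nF) * ln(Q)
E = -0.44 - (8.314 * 298 / (4 * 96485)) * ln(21.83)
E = -0.4598 V

-0.4598 V


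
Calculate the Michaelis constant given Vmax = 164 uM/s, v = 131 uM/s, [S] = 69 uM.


Km = [S] * (Vmax - v) / v
Km = 69 * (164 - 131) / 131
Km = 17.3817 uM

17.3817 uM


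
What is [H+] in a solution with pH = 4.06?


[H+] = 10^(-pH)
[H+] = 10^(-4.06)
[H+] = 8.710e-05 M

8.710e-05 M


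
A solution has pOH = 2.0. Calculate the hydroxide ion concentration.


[OH-] = 10^(-pOH)
[OH-] = 10^(-2.0)
[OH-] = 0.01 M

0.01 M


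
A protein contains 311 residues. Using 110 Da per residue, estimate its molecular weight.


MW = n_residues * 110 Da
MW = 311 * 110
MW = 34210 Da

34210 Da


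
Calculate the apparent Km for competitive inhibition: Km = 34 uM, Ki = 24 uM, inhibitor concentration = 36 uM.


Km_app = Km * (1 + [I]/Ki)
Km_app = 34 * (1 + 36/24)
Km_app = 85.0 uM

85.0 uM


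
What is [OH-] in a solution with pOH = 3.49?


[OH-] = 10^(-pOH)
[OH-] = 10^(-3.49)
[OH-] = 3.236e-04 M

3.236e-04 M


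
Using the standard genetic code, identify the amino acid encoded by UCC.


Standard genetic code lookup.
Codon UCC -> Ser

Ser


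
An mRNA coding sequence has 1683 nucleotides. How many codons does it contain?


codons = nucleotides / 3
codons = 1683 / 3 = 561

561


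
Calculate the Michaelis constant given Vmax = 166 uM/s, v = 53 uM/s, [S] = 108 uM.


Km = [S] * (Vmax - v) / v
Km = 108 * (166 - 53) / 53
Km = 230.2642 uM

230.2642 uM


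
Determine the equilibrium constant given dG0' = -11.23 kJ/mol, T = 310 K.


Keq = exp(-dG0 * 1000 / (R * T))
Keq = exp(-(-11.23) * 1000 / (8.314 * 310))
Keq = 78.0387

78.0387


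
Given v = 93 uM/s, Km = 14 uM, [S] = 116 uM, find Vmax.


Vmax = v * (Km + [S]) / [S]
Vmax = 93 * (14 + 116) / 116
Vmax = 104.2241 uM/s

104.2241 uM/s


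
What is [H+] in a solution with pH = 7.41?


[H+] = 10^(-pH)
[H+] = 10^(-7.41)
[H+] = 3.890e-08 M

3.890e-08 M


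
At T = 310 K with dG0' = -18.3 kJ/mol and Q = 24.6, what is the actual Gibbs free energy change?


dG = dG0' + RT * ln(Q) / 1000
dG = -18.3 + 8.314 * 310 * ln(24.6) / 1000
dG = -10.0454 kJ/mol

-10.0454 kJ/mol


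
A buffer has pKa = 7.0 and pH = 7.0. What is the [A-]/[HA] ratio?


[A-]/[HA] = 10^(pH - pKa)
= 10^(7.0 - 7.0)
= 1.0

1.0


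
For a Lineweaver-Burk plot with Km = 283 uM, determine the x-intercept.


x-intercept = -1/Km
= -1/283
= -0.0035 1/uM

-0.0035 1/uM


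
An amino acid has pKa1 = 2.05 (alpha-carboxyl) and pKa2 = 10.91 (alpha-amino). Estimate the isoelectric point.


pI = (pKa1 + pKa2) / 2
pI = (2.05 + 10.91) / 2
pI = 6.48

6.48


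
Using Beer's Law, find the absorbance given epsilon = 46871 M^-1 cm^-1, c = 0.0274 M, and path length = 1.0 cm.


A = epsilon * c * l
A = 46871 * 0.0274 * 1.0
A = 1284.2654

1284.2654


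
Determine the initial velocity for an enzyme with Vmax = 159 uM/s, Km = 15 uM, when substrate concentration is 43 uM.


v = Vmax * [S] / (Km + [S])
v = 159 * 43 / (15 + 43)
v = 117.8793 uM/s

117.8793 uM/s


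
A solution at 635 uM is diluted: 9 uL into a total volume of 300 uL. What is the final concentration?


C2 = C1 * V1 / V2
C2 = 635 * 9 / 300
C2 = 19.05 uM

19.05 uM


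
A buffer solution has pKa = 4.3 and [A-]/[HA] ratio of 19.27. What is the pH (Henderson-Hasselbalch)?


pH = pKa + log10([A-]/[HA])
pH = 4.3 + log10(19.27)
pH = 5.5849

5.5849


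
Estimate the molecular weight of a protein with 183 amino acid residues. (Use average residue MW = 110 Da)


MW = n_residues * 110 Da
MW = 183 * 110
MW = 20130 Da

20130 Da


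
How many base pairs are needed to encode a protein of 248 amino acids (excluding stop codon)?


Each amino acid = 1 codon = 3 bp
bp = 248 * 3 = 744 bp

744 bp


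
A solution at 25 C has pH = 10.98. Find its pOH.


pOH = 14 - pH
pOH = 14 - 10.98
pOH = 3.02

3.02


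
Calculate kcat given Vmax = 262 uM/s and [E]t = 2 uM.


kcat = Vmax / [E]t
kcat = 262 / 2
kcat = 131.0 s^-1

131.0 s^-1


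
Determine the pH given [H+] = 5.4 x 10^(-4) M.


pH = -log10([H+])
pH = -log10(5.4 x 10^(-4))
pH = 3.2676

3.2676


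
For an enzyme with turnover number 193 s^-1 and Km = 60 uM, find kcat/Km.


Catalytic efficiency = kcat / Km
= 193 / 60
= 3.2167 uM^-1*s^-1

3.2167 uM^-1*s^-1


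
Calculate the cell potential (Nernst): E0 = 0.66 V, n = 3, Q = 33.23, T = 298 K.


E = E0 - (RT/nF) * ln(Q)
E = 0.66 - (8.314 * 298 / (3 * 96485)) * ln(33.23)
E = 0.63 V

0.63 V


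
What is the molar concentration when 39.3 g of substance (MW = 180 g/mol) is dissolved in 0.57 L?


C = (mass / MW) / volume
C = (39.3 / 180) / 0.57
C = 0.383 M

0.383 M


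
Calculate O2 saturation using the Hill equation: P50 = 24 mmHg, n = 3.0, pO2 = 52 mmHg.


Y = pO2^n / (P50^n + pO2^n)
Y = 52^3.0 / (24^3.0 + 52^3.0)
Y = 91.05%

91.05%


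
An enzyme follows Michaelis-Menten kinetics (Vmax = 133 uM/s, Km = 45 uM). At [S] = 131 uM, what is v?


v = Vmax * [S] / (Km + [S])
v = 133 * 131 / (45 + 131)
v = 98.9943 uM/s

98.9943 uM/s


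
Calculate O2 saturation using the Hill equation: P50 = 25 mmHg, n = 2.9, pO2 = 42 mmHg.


Y = pO2^n / (P50^n + pO2^n)
Y = 42^2.9 / (25^2.9 + 42^2.9)
Y = 81.82%

81.82%


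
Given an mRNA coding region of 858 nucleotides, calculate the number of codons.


codons = nucleotides / 3
codons = 858 / 3 = 286

286


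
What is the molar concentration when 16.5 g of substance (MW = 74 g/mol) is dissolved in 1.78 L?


C = (mass / MW) / volume
C = (16.5 / 74) / 1.78
C = 0.1253 M

0.1253 M


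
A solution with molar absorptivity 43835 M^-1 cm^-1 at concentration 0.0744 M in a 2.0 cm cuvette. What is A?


A = epsilon * c * l
A = 43835 * 0.0744 * 2.0
A = 6522.648

6522.648


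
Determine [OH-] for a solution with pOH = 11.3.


[OH-] = 10^(-pOH)
[OH-] = 10^(-11.3)
[OH-] = 5.012e-12 M

5.012e-12 M


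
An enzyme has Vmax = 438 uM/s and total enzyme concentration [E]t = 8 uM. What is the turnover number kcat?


kcat = Vmax / [E]t
kcat = 438 / 8
kcat = 54.75 s^-1

54.75 s^-1


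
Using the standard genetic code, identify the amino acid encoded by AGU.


Standard genetic code lookup.
Codon AGU -> Ser

Ser


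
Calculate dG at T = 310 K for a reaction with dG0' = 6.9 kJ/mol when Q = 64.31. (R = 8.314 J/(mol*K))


dG = dG0' + RT * ln(Q) / 1000
dG = 6.9 + 8.314 * 310 * ln(64.31) / 1000
dG = 17.6313 kJ/mol

17.6313 kJ/mol


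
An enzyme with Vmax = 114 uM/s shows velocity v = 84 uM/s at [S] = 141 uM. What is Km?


Km = [S] * (Vmax - v) / v
Km = 141 * (114 - 84) / 84
Km = 50.3571 uM

50.3571 uM


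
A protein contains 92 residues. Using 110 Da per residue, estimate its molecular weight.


MW = n_residues * 110 Da
MW = 92 * 110
MW = 10120 Da

10120 Da


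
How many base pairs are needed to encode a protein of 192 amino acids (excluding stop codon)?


Each amino acid = 1 codon = 3 bp
bp = 192 * 3 = 576 bp

576 bp


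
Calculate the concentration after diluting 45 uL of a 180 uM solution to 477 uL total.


C2 = C1 * V1 / V2
C2 = 180 * 45 / 477
C2 = 16.9811 uM

16.9811 uM


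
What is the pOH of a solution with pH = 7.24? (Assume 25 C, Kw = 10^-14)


pOH = 14 - pH
pOH = 14 - 7.24
pOH = 6.76

6.76


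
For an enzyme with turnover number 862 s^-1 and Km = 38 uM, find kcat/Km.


Catalytic efficiency = kcat / Km
= 862 / 38
= 22.6842 uM^-1*s^-1

22.6842 uM^-1*s^-1


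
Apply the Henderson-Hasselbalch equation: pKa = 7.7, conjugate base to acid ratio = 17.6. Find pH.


pH = pKa + log10([A-]/[HA])
pH = 7.7 + log10(17.6)
pH = 8.9455

8.9455


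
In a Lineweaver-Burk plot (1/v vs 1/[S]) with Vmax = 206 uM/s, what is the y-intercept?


y-intercept = 1/Vmax
= 1/206
= 0.0049 s/uM

0.0049 s/uM


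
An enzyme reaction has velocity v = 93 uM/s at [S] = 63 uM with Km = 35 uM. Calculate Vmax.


Vmax = v * (Km + [S]) / [S]
Vmax = 93 * (35 + 63) / 63
Vmax = 144.6667 uM/s

144.6667 uM/s


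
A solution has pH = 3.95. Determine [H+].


[H+] = 10^(-pH)
[H+] = 10^(-3.95)
[H+] = 1.122e-04 M

1.122e-04 M


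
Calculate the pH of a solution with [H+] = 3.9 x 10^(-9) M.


pH = -log10([H+])
pH = -log10(3.9 x 10^(-9))
pH = 8.4089

8.4089


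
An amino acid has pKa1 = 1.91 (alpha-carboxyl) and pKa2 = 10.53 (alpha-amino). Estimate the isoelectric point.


pI = (pKa1 + pKa2) / 2
pI = (1.91 + 10.53) / 2
pI = 6.22

6.22


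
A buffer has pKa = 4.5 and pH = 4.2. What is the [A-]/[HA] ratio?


[A-]/[HA] = 10^(pH - pKa)
= 10^(4.2 - 4.5)
= 0.5012

0.5012


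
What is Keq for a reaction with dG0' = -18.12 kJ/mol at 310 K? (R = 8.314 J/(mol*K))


Keq = exp(-dG0 * 1000 / (R * T))
Keq = exp(-(-18.12) * 1000 / (8.314 * 310))
Keq = 1130.6006

1130.6006


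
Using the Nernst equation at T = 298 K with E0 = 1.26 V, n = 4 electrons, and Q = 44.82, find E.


E = E0 - (RT/nF) * ln(Q)
E = 1.26 - (8.314 * 298 / (4 * 96485)) * ln(44.82)
E = 1.2356 V

1.2356 V


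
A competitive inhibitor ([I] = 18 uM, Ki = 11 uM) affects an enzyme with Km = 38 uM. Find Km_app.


Km_app = Km * (1 + [I]/Ki)
Km_app = 38 * (1 + 18/11)
Km_app = 100.1818 uM

100.1818 uM


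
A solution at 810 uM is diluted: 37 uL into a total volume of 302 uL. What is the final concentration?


C2 = C1 * V1 / V2
C2 = 810 * 37 / 302
C2 = 99.2384 uM

99.2384 uM


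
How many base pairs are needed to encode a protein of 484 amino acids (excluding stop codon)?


Each amino acid = 1 codon = 3 bp
bp = 484 * 3 = 1452 bp

1452 bp


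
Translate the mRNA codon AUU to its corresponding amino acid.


Standard genetic code lookup.
Codon AUU -> Ile

Ile


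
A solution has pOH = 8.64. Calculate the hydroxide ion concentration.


[OH-] = 10^(-pOH)
[OH-] = 10^(-8.64)
[OH-] = 2.291e-09 M

2.291e-09 M


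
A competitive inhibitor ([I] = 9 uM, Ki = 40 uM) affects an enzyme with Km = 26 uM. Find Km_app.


Km_app = Km * (1 + [I]/Ki)
Km_app = 26 * (1 + 9/40)
Km_app = 31.85 uM

31.85 uM


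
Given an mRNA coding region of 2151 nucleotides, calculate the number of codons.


codons = nucleotides / 3
codons = 2151 / 3 = 717

717


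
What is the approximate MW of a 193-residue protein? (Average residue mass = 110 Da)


MW = n_residues * 110 Da
MW = 193 * 110
MW = 21230 Da

21230 Da


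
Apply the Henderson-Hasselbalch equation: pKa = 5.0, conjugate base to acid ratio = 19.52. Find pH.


pH = pKa + log10([A-]/[HA])
pH = 5.0 + log10(19.52)
pH = 6.2905

6.2905


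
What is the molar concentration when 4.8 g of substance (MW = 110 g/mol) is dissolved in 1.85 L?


C = (mass / MW) / volume
C = (4.8 / 110) / 1.85
C = 0.0236 M

0.0236 M


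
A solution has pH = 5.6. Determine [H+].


[H+] = 10^(-pH)
[H+] = 10^(-5.6)
[H+] = 2.512e-06 M

2.512e-06 M


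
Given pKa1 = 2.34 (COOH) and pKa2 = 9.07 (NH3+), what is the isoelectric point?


pI = (pKa1 + pKa2) / 2
pI = (2.34 + 9.07) / 2
pI = 5.705

5.705


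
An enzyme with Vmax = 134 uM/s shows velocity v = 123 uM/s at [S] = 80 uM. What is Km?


Km = [S] * (Vmax - v) / v
Km = 80 * (134 - 123) / 123
Km = 7.1545 uM

7.1545 uM


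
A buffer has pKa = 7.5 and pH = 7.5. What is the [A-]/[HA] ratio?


[A-]/[HA] = 10^(pH - pKa)
= 10^(7.5 - 7.5)
= 1.0

1.0


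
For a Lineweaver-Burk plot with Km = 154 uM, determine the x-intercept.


x-intercept = -1/Km
= -1/154
= -0.0065 1/uM

-0.0065 1/uM


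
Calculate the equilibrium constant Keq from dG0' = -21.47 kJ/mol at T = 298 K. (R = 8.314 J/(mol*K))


Keq = exp(-dG0 * 1000 / (R * T))
Keq = exp(-(-21.47) * 1000 / (8.314 * 298))
Keq = 5800.7477

5800.7477


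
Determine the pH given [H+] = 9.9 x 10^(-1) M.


pH = -log10([H+])
pH = -log10(9.9 x 10^(-1))
pH = 0.0044

0.0044


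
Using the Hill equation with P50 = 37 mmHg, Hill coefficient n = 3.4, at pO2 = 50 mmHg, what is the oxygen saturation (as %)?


Y = pO2^n / (P50^n + pO2^n)
Y = 50^3.4 / (37^3.4 + 50^3.4)
Y = 73.57%

73.57%


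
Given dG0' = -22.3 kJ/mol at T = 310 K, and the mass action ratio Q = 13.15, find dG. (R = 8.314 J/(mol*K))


dG = dG0' + RT * ln(Q) / 1000
dG = -22.3 + 8.314 * 310 * ln(13.15) / 1000
dG = -15.6597 kJ/mol

-15.6597 kJ/mol


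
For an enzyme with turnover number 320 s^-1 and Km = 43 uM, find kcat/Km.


Catalytic efficiency = kcat / Km
= 320 / 43
= 7.4419 uM^-1*s^-1

7.4419 uM^-1*s^-1


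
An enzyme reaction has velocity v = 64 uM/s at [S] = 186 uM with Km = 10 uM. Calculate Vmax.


Vmax = v * (Km + [S]) / [S]
Vmax = 64 * (10 + 186) / 186
Vmax = 67.4409 uM/s

67.4409 uM/s


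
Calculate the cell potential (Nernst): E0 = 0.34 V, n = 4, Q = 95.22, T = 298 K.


E = E0 - (RT/nF) * ln(Q)
E = 0.34 - (8.314 * 298 / (4 * 96485)) * ln(95.22)
E = 0.3108 V

0.3108 V


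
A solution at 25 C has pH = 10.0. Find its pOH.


pOH = 14 - pH
pOH = 14 - 10.0
pOH = 4.0

4.0


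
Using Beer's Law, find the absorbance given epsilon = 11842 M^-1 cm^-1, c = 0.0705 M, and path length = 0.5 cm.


A = epsilon * c * l
A = 11842 * 0.0705 * 0.5
A = 417.4305

417.4305


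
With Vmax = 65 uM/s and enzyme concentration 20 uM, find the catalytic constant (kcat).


kcat = Vmax / [E]t
kcat = 65 / 20
kcat = 3.25 s^-1

3.25 s^-1


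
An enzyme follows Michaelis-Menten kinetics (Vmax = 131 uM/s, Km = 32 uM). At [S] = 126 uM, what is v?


v = Vmax * [S] / (Km + [S])
v = 131 * 126 / (32 + 126)
v = 104.4684 uM/s

104.4684 uM/s


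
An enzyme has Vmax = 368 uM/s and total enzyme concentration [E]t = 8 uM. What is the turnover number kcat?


kcat = Vmax / [E]t
kcat = 368 / 8
kcat = 46.0 s^-1

46.0 s^-1


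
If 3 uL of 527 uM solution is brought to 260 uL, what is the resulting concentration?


C2 = C1 * V1 / V2
C2 = 527 * 3 / 260
C2 = 6.0808 uM

6.0808 uM


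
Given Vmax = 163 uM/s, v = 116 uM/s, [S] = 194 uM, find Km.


Km = [S] * (Vmax - v) / v
Km = 194 * (163 - 116) / 116
Km = 78.6034 uM

78.6034 uM


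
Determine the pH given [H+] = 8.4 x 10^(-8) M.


pH = -log10([H+])
pH = -log10(8.4 x 10^(-8))
pH = 7.0757

7.0757


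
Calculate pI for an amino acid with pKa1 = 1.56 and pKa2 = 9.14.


pI = (pKa1 + pKa2) / 2
pI = (1.56 + 9.14) / 2
pI = 5.35

5.35


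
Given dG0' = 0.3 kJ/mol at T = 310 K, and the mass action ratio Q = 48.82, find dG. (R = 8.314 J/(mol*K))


dG = dG0' + RT * ln(Q) / 1000
dG = 0.3 + 8.314 * 310 * ln(48.82) / 1000
dG = 10.3211 kJ/mol

10.3211 kJ/mol


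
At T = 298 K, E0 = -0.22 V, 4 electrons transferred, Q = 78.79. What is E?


E = E0 - (RT/nF) * ln(Q)
E = -0.22 - (8.314 * 298 / (4 * 96485)) * ln(78.79)
E = -0.248 V

-0.248 V


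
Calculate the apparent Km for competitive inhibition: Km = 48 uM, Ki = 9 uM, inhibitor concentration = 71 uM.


Km_app = Km * (1 + [I]/Ki)
Km_app = 48 * (1 + 71/9)
Km_app = 426.6667 uM

426.6667 uM


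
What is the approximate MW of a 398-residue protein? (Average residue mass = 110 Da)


MW = n_residues * 110 Da
MW = 398 * 110
MW = 43780 Da

43780 Da


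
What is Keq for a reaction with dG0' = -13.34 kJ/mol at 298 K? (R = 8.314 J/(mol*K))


Keq = exp(-dG0 * 1000 / (R * T))
Keq = exp(-(-13.34) * 1000 / (8.314 * 298))
Keq = 217.9583

217.9583


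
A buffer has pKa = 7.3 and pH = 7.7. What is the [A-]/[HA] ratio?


[A-]/[HA] = 10^(pH - pKa)
= 10^(7.7 - 7.3)
= 2.5119

2.5119


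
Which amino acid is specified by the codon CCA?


Standard genetic code lookup.
Codon CCA -> Pro

Pro


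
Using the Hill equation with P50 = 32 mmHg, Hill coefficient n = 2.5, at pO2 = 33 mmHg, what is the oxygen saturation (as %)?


Y = pO2^n / (P50^n + pO2^n)
Y = 33^2.5 / (32^2.5 + 33^2.5)
Y = 51.92%

51.92%


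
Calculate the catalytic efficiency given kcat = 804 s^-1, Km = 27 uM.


Catalytic efficiency = kcat / Km
= 804 / 27
= 29.7778 uM^-1*s^-1

29.7778 uM^-1*s^-1


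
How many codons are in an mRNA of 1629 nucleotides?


codons = nucleotides / 3
codons = 1629 / 3 = 543

543


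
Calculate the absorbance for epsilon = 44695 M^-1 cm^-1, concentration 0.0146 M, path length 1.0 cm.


A = epsilon * c * l
A = 44695 * 0.0146 * 1.0
A = 652.547

652.547


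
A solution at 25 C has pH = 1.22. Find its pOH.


pOH = 14 - pH
pOH = 14 - 1.22
pOH = 12.78

12.78


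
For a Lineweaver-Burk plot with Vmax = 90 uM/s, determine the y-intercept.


y-intercept = 1/Vmax
= 1/90
= 0.0111 s/uM

0.0111 s/uM


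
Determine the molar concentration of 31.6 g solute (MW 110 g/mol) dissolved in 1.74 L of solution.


C = (mass / MW) / volume
C = (31.6 / 110) / 1.74
C = 0.1651 M

0.1651 M


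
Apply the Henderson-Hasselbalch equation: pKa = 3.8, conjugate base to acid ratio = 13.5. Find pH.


pH = pKa + log10([A-]/[HA])
pH = 3.8 + log10(13.5)
pH = 4.9303

4.9303


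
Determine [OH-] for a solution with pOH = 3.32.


[OH-] = 10^(-pOH)
[OH-] = 10^(-3.32)
[OH-] = 4.786e-04 M

4.786e-04 M


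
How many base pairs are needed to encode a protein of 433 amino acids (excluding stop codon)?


Each amino acid = 1 codon = 3 bp
bp = 433 * 3 = 1299 bp

1299 bp


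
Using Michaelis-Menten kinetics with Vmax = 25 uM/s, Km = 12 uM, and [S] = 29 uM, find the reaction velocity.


v = Vmax * [S] / (Km + [S])
v = 25 * 29 / (12 + 29)
v = 17.6829 uM/s

17.6829 uM/s


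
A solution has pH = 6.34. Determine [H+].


[H+] = 10^(-pH)
[H+] = 10^(-6.34)
[H+] = 4.571e-07 M

4.571e-07 M


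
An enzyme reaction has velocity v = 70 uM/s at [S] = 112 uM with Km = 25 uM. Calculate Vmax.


Vmax = v * (Km + [S]) / [S]
Vmax = 70 * (25 + 112) / 112
Vmax = 85.625 uM/s

85.625 uM/s


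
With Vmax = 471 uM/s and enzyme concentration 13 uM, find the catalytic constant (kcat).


kcat = Vmax / [E]t
kcat = 471 / 13
kcat = 36.2308 s^-1

36.2308 s^-1


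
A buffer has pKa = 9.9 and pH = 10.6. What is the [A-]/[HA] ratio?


[A-]/[HA] = 10^(pH - pKa)
= 10^(10.6 - 9.9)
= 5.0119

5.0119


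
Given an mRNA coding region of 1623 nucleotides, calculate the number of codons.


codons = nucleotides / 3
codons = 1623 / 3 = 541

541


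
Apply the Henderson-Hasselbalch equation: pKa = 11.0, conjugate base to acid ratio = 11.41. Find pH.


pH = pKa + log10([A-]/[HA])
pH = 11.0 + log10(11.41)
pH = 12.0573

12.0573


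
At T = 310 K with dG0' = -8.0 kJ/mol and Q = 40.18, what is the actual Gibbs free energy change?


dG = dG0' + RT * ln(Q) / 1000
dG = -8.0 + 8.314 * 310 * ln(40.18) / 1000
dG = 1.5191 kJ/mol

1.5191 kJ/mol


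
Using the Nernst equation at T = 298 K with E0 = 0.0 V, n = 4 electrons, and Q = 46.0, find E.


E = E0 - (RT/nF) * ln(Q)
E = 0.0 - (8.314 * 298 / (4 * 96485)) * ln(46.0)
E = -0.0246 V

-0.0246 V


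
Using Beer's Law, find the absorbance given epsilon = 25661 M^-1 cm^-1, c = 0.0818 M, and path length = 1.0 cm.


A = epsilon * c * l
A = 25661 * 0.0818 * 1.0
A = 2099.0698

2099.0698


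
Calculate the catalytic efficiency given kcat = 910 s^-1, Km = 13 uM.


Catalytic efficiency = kcat / Km
= 910 / 13
= 70.0 uM^-1*s^-1

70.0 uM^-1*s^-1


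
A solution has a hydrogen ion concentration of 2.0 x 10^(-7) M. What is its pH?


pH = -log10([H+])
pH = -log10(2.0 x 10^(-7))
pH = 6.699

6.699


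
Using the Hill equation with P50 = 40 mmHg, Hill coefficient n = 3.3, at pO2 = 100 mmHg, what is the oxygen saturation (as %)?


Y = pO2^n / (P50^n + pO2^n)
Y = 100^3.3 / (40^3.3 + 100^3.3)
Y = 95.36%

95.36%


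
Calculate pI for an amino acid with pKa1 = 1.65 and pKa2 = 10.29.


pI = (pKa1 + pKa2) / 2
pI = (1.65 + 10.29) / 2
pI = 5.97

5.97


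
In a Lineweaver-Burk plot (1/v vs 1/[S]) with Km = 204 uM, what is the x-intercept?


x-intercept = -1/Km
= -1/204
= -0.0049 1/uM

-0.0049 1/uM


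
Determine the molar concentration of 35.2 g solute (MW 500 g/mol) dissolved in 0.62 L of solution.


C = (mass / MW) / volume
C = (35.2 / 500) / 0.62
C = 0.1135 M

0.1135 M


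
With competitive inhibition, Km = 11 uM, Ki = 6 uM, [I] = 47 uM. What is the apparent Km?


Km_app = Km * (1 + [I]/Ki)
Km_app = 11 * (1 + 47/6)
Km_app = 97.1667 uM

97.1667 uM


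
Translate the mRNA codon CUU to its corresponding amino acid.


Standard genetic code lookup.
Codon CUU -> Leu

Leu


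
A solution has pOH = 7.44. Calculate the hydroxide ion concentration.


[OH-] = 10^(-pOH)
[OH-] = 10^(-7.44)
[OH-] = 3.631e-08 M

3.631e-08 M


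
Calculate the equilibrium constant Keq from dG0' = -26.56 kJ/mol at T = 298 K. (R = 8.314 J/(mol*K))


Keq = exp(-dG0 * 1000 / (R * T))
Keq = exp(-(-26.56) * 1000 / (8.314 * 298))
Keq = 45259.7237

45259.7237


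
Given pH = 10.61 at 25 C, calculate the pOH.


pOH = 14 - pH
pOH = 14 - 10.61
pOH = 3.39

3.39


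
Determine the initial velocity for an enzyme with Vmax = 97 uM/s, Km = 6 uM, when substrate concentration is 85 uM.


v = Vmax * [S] / (Km + [S])
v = 97 * 85 / (6 + 85)
v = 90.6044 uM/s

90.6044 uM/s


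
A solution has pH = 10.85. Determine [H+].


[H+] = 10^(-pH)
[H+] = 10^(-10.85)
[H+] = 1.413e-11 M

1.413e-11 M


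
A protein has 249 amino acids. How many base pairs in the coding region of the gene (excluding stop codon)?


Each amino acid = 1 codon = 3 bp
bp = 249 * 3 = 747 bp

747 bp


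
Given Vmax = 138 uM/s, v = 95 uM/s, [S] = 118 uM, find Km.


Km = [S] * (Vmax - v) / v
Km = 118 * (138 - 95) / 95
Km = 53.4105 uM

53.4105 uM


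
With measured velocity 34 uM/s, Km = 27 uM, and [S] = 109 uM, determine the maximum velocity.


Vmax = v * (Km + [S]) / [S]
Vmax = 34 * (27 + 109) / 109
Vmax = 42.422 uM/s

42.422 uM/s


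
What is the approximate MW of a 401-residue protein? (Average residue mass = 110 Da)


MW = n_residues * 110 Da
MW = 401 * 110
MW = 44110 Da

44110 Da


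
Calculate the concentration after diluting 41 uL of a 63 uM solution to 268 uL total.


C2 = C1 * V1 / V2
C2 = 63 * 41 / 268
C2 = 9.6381 uM

9.6381 uM


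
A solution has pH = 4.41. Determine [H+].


[H+] = 10^(-pH)
[H+] = 10^(-4.41)
[H+] = 3.890e-05 M

3.890e-05 M


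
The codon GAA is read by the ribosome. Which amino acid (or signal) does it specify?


Standard genetic code lookup.
Codon GAA -> Glu

Glu


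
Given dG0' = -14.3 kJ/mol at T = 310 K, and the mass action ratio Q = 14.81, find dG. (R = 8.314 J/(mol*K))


dG = dG0' + RT * ln(Q) / 1000
dG = -14.3 + 8.314 * 310 * ln(14.81) / 1000
dG = -7.3533 kJ/mol

-7.3533 kJ/mol


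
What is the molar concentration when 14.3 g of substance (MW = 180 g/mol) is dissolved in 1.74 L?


C = (mass / MW) / volume
C = (14.3 / 180) / 1.74
C = 0.0457 M

0.0457 M


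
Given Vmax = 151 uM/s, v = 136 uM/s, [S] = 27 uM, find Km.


Km = [S] * (Vmax - v) / v
Km = 27 * (151 - 136) / 136
Km = 2.9779 uM

2.9779 uM


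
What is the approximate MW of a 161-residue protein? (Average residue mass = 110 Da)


MW = n_residues * 110 Da
MW = 161 * 110
MW = 17710 Da

17710 Da


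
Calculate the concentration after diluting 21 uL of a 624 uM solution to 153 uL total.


C2 = C1 * V1 / V2
C2 = 624 * 21 / 153
C2 = 85.6471 uM

85.6471 uM


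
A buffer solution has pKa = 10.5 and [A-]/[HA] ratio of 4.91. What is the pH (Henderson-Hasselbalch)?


pH = pKa + log10([A-]/[HA])
pH = 10.5 + log10(4.91)
pH = 11.1911

11.1911


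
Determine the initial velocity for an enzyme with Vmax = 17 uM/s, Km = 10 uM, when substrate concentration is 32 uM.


v = Vmax * [S] / (Km + [S])
v = 17 * 32 / (10 + 32)
v = 12.9524 uM/s

12.9524 uM/s


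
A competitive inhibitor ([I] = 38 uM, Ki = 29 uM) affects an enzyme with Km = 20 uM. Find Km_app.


Km_app = Km * (1 + [I]/Ki)
Km_app = 20 * (1 + 38/29)
Km_app = 46.2069 uM

46.2069 uM


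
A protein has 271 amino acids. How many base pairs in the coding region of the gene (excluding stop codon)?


Each amino acid = 1 codon = 3 bp
bp = 271 * 3 = 813 bp

813 bp


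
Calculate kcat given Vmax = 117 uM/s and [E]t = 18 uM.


kcat = Vmax / [E]t
kcat = 117 / 18
kcat = 6.5 s^-1

6.5 s^-1


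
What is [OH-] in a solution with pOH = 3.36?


[OH-] = 10^(-pOH)
[OH-] = 10^(-3.36)
[OH-] = 4.365e-04 M

4.365e-04 M


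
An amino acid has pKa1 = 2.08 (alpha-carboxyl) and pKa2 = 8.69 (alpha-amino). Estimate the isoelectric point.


pI = (pKa1 + pKa2) / 2
pI = (2.08 + 8.69) / 2
pI = 5.385

5.385


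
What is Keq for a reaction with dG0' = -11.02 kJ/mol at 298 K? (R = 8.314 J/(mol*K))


Keq = exp(-dG0 * 1000 / (R * T))
Keq = exp(-(-11.02) * 1000 / (8.314 * 298))
Keq = 85.4476

85.4476


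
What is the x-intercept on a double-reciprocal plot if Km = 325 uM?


x-intercept = -1/Km
= -1/325
= -0.0031 1/uM

-0.0031 1/uM


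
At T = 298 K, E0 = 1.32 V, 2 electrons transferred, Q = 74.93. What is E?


E = E0 - (RT/nF) * ln(Q)
E = 1.32 - (8.314 * 298 / (2 * 96485)) * ln(74.93)
E = 1.2646 V

1.2646 V


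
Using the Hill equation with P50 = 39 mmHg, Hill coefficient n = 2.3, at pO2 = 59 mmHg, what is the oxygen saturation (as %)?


Y = pO2^n / (P50^n + pO2^n)
Y = 59^2.3 / (39^2.3 + 59^2.3)
Y = 72.15%

72.15%


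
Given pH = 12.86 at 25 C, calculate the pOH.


pOH = 14 - pH
pOH = 14 - 12.86
pOH = 1.14

1.14


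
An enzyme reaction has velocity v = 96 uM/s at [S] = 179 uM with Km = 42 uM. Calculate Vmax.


Vmax = v * (Km + [S]) / [S]
Vmax = 96 * (42 + 179) / 179
Vmax = 118.5251 uM/s

118.5251 uM/s


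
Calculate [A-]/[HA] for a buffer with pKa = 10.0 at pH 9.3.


[A-]/[HA] = 10^(pH - pKa)
= 10^(9.3 - 10.0)
= 0.1995

0.1995


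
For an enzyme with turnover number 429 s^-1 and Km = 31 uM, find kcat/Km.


Catalytic efficiency = kcat / Km
= 429 / 31
= 13.8387 uM^-1*s^-1

13.8387 uM^-1*s^-1


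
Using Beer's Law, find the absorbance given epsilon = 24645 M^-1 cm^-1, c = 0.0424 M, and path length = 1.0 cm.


A = epsilon * c * l
A = 24645 * 0.0424 * 1.0
A = 1044.948

1044.948


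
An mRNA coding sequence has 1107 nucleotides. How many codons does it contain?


codons = nucleotides / 3
codons = 1107 / 3 = 369

369


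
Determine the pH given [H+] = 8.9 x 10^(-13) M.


pH = -log10([H+])
pH = -log10(8.9 x 10^(-13))
pH = 12.0506

12.0506


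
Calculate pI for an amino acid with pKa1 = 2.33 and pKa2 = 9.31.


pI = (pKa1 + pKa2) / 2
pI = (2.33 + 9.31) / 2
pI = 5.82

5.82


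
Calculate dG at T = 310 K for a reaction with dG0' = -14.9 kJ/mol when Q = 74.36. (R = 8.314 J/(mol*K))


dG = dG0' + RT * ln(Q) / 1000
dG = -14.9 + 8.314 * 310 * ln(74.36) / 1000
dG = -3.7945 kJ/mol

-3.7945 kJ/mol


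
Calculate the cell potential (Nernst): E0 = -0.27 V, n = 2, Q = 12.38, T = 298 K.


E = E0 - (RT/nF) * ln(Q)
E = -0.27 - (8.314 * 298 / (2 * 96485)) * ln(12.38)
E = -0.3023 V

-0.3023 V


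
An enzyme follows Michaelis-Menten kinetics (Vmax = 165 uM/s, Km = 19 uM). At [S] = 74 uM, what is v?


v = Vmax * [S] / (Km + [S])
v = 165 * 74 / (19 + 74)
v = 131.2903 uM/s

131.2903 uM/s


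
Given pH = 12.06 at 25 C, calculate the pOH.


pOH = 14 - pH
pOH = 14 - 12.06
pOH = 1.94

1.94


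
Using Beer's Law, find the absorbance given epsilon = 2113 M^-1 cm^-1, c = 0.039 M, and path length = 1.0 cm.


A = epsilon * c * l
A = 2113 * 0.039 * 1.0
A = 82.407

82.407


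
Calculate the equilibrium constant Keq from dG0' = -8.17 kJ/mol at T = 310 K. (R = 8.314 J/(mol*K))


Keq = exp(-dG0 * 1000 / (R * T))
Keq = exp(-(-8.17) * 1000 / (8.314 * 310))
Keq = 23.8059

23.8059


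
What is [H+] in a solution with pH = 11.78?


[H+] = 10^(-pH)
[H+] = 10^(-11.78)
[H+] = 1.660e-12 M

1.660e-12 M


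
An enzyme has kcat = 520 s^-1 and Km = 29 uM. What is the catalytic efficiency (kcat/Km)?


Catalytic efficiency = kcat / Km
= 520 / 29
= 17.931 uM^-1*s^-1

17.931 uM^-1*s^-1


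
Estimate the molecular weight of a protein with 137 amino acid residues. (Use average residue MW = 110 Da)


MW = n_residues * 110 Da
MW = 137 * 110
MW = 15070 Da

15070 Da


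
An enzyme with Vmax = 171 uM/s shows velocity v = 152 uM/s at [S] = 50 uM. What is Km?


Km = [S] * (Vmax - v) / v
Km = 50 * (171 - 152) / 152
Km = 6.25 uM

6.25 uM


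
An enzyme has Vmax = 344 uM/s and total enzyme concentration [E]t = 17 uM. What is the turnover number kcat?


kcat = Vmax / [E]t
kcat = 344 / 17
kcat = 20.2353 s^-1

20.2353 s^-1


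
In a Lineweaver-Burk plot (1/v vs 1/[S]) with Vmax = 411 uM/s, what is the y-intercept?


y-intercept = 1/Vmax
= 1/411
= 0.0024 s/uM

0.0024 s/uM


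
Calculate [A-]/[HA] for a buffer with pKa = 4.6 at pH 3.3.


[A-]/[HA] = 10^(pH - pKa)
= 10^(3.3 - 4.6)
= 0.0501

0.0501


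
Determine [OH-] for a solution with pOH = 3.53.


[OH-] = 10^(-pOH)
[OH-] = 10^(-3.53)
[OH-] = 2.951e-04 M

2.951e-04 M


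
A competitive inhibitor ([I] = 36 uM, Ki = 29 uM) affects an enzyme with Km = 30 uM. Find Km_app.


Km_app = Km * (1 + [I]/Ki)
Km_app = 30 * (1 + 36/29)
Km_app = 67.2414 uM

67.2414 uM


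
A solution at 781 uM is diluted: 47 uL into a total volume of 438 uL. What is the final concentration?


C2 = C1 * V1 / V2
C2 = 781 * 47 / 438
C2 = 83.8059 uM

83.8059 uM


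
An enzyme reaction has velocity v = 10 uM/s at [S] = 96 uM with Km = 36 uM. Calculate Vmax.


Vmax = v * (Km + [S]) / [S]
Vmax = 10 * (36 + 96) / 96
Vmax = 13.75 uM/s

13.75 uM/s


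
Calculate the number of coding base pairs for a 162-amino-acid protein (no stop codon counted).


Each amino acid = 1 codon = 3 bp
bp = 162 * 3 = 486 bp

486 bp


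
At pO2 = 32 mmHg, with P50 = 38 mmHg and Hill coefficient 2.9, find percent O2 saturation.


Y = pO2^n / (P50^n + pO2^n)
Y = 32^2.9 / (38^2.9 + 32^2.9)
Y = 37.79%

37.79%


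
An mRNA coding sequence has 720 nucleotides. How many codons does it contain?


codons = nucleotides / 3
codons = 720 / 3 = 240

240


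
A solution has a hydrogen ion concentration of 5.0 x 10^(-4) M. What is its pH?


pH = -log10([H+])
pH = -log10(5.0 x 10^(-4))
pH = 3.301

3.301


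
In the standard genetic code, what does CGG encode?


Standard genetic code lookup.
Codon CGG -> Arg

Arg


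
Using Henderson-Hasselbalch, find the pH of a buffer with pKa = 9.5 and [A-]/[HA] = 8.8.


pH = pKa + log10([A-]/[HA])
pH = 9.5 + log10(8.8)
pH = 10.4445

10.4445


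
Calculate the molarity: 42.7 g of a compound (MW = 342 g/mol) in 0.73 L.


C = (mass / MW) / volume
C = (42.7 / 342) / 0.73
C = 0.171 M

0.171 M


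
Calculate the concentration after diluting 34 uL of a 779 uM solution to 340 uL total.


C2 = C1 * V1 / V2
C2 = 779 * 34 / 340
C2 = 77.9 uM

77.9 uM


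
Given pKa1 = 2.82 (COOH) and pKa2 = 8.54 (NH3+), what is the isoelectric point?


pI = (pKa1 + pKa2) / 2
pI = (2.82 + 8.54) / 2
pI = 5.68

5.68


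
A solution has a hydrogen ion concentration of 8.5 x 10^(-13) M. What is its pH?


pH = -log10([H+])
pH = -log10(8.5 x 10^(-13))
pH = 12.0706

12.0706


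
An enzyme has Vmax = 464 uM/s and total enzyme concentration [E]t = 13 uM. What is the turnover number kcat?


kcat = Vmax / [E]t
kcat = 464 / 13
kcat = 35.6923 s^-1

35.6923 s^-1


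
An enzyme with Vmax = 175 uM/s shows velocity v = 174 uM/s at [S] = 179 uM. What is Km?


Km = [S] * (Vmax - v) / v
Km = 179 * (175 - 174) / 174
Km = 1.0287 uM

1.0287 uM


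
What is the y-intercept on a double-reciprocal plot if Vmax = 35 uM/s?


y-intercept = 1/Vmax
= 1/35
= 0.0286 s/uM

0.0286 s/uM


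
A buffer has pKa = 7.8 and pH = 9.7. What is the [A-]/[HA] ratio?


[A-]/[HA] = 10^(pH - pKa)
= 10^(9.7 - 7.8)
= 79.4328

79.4328


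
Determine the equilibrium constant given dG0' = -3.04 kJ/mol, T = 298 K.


Keq = exp(-dG0 * 1000 / (R * T))
Keq = exp(-(-3.04) * 1000 / (8.314 * 298))
Keq = 3.411

3.411


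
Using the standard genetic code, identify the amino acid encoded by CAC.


Standard genetic code lookup.
Codon CAC -> His

His


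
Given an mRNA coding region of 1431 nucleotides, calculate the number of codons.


codons = nucleotides / 3
codons = 1431 / 3 = 477

477


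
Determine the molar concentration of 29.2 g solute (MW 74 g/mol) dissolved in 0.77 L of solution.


C = (mass / MW) / volume
C = (29.2 / 74) / 0.77
C = 0.5125 M

0.5125 M


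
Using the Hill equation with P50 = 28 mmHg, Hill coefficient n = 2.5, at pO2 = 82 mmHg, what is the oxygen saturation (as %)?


Y = pO2^n / (P50^n + pO2^n)
Y = 82^2.5 / (28^2.5 + 82^2.5)
Y = 93.62%

93.62%
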